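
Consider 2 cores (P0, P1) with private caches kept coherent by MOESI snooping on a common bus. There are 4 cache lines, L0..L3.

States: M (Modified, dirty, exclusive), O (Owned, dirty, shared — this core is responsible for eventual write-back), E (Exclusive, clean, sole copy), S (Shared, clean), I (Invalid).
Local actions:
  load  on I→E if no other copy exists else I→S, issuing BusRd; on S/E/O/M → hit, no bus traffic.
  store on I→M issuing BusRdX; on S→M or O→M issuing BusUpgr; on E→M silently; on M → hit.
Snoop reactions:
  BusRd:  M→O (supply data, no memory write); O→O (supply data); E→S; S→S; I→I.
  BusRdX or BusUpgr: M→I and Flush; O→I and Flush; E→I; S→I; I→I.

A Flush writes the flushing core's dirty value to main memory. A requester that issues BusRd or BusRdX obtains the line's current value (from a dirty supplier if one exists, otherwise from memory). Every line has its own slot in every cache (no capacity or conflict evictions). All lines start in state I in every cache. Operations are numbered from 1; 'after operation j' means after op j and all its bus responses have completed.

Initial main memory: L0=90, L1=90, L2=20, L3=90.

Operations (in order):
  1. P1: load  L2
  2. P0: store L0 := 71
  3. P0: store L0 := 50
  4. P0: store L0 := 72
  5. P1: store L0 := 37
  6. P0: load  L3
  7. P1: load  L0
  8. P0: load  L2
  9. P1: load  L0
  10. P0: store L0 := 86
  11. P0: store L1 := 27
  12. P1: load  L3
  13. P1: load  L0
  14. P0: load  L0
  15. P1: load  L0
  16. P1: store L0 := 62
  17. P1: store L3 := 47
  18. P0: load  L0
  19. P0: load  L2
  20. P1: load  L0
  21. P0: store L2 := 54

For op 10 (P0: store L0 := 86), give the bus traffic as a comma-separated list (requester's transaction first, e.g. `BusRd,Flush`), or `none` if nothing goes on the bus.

1. P1: load  L2  bus=[BusRd]  L2: P0=I P1=E  mem[L2]=20
2. P0: store L0 := 71  bus=[BusRdX]  L0: P0=M P1=I  mem[L0]=90
3. P0: store L0 := 50  bus=[-]  L0: P0=M P1=I  mem[L0]=90
4. P0: store L0 := 72  bus=[-]  L0: P0=M P1=I  mem[L0]=90
5. P1: store L0 := 37  bus=[BusRdX,Flush]  L0: P0=I P1=M  mem[L0]=72
6. P0: load  L3  bus=[BusRd]  L3: P0=E P1=I  mem[L3]=90
7. P1: load  L0  bus=[-]  L0: P0=I P1=M  mem[L0]=72
8. P0: load  L2  bus=[BusRd]  L2: P0=S P1=S  mem[L2]=20
9. P1: load  L0  bus=[-]  L0: P0=I P1=M  mem[L0]=72
10. P0: store L0 := 86  bus=[BusRdX,Flush]  L0: P0=M P1=I  mem[L0]=37
11. P0: store L1 := 27  bus=[BusRdX]  L1: P0=M P1=I  mem[L1]=90
12. P1: load  L3  bus=[BusRd]  L3: P0=S P1=S  mem[L3]=90
13. P1: load  L0  bus=[BusRd]  L0: P0=O P1=S  mem[L0]=37
14. P0: load  L0  bus=[-]  L0: P0=O P1=S  mem[L0]=37
15. P1: load  L0  bus=[-]  L0: P0=O P1=S  mem[L0]=37
16. P1: store L0 := 62  bus=[BusUpgr,Flush]  L0: P0=I P1=M  mem[L0]=86
17. P1: store L3 := 47  bus=[BusUpgr]  L3: P0=I P1=M  mem[L3]=90
18. P0: load  L0  bus=[BusRd]  L0: P0=S P1=O  mem[L0]=86
19. P0: load  L2  bus=[-]  L2: P0=S P1=S  mem[L2]=20
20. P1: load  L0  bus=[-]  L0: P0=S P1=O  mem[L0]=86
21. P0: store L2 := 54  bus=[BusUpgr]  L2: P0=M P1=I  mem[L2]=20

bus = BusRdX,Flush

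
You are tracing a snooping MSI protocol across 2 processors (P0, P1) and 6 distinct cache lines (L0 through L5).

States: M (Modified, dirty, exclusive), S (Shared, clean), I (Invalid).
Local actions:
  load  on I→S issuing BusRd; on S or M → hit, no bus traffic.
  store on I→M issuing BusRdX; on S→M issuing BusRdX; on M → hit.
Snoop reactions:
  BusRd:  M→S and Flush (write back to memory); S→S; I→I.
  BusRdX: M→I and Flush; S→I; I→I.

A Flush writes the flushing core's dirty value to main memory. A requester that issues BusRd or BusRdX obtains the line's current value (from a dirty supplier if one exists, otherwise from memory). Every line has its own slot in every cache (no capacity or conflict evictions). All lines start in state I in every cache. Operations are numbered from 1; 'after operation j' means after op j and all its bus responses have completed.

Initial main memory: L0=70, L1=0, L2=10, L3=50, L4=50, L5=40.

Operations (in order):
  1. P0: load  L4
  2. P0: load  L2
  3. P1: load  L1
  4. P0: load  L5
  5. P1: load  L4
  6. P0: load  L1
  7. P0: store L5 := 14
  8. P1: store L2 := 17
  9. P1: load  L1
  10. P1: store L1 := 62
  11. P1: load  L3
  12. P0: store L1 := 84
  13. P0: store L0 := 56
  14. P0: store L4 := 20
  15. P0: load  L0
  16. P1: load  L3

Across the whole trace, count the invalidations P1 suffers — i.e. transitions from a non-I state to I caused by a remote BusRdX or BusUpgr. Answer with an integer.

invalidations = 2

[1] P0: load  L4 | P0:S(50), P1:I | bus: BusRd
[2] P0: load  L2 | P0:S(10), P1:I | bus: BusRd
[3] P1: load  L1 | P0:I, P1:S(0) | bus: BusRd
[4] P0: load  L5 | P0:S(40), P1:I | bus: BusRd
[5] P1: load  L4 | P0:S(50), P1:S(50) | bus: BusRd
[6] P0: load  L1 | P0:S(0), P1:S(0) | bus: BusRd
[7] P0: store L5 := 14 | P0:M(14), P1:I | bus: BusRdX
[8] P1: store L2 := 17 | P0:I, P1:M(17) | bus: BusRdX
[9] P1: load  L1 | P0:S(0), P1:S(0) | bus: none
[10] P1: store L1 := 62 | P0:I, P1:M(62) | bus: BusRdX
[11] P1: load  L3 | P0:I, P1:S(50) | bus: BusRd
[12] P0: store L1 := 84 | P0:M(84), P1:I | bus: BusRdX,Flush
[13] P0: store L0 := 56 | P0:M(56), P1:I | bus: BusRdX
[14] P0: store L4 := 20 | P0:M(20), P1:I | bus: BusRdX
[15] P0: load  L0 | P0:M(56), P1:I | bus: none
[16] P1: load  L3 | P0:I, P1:S(50) | bus: none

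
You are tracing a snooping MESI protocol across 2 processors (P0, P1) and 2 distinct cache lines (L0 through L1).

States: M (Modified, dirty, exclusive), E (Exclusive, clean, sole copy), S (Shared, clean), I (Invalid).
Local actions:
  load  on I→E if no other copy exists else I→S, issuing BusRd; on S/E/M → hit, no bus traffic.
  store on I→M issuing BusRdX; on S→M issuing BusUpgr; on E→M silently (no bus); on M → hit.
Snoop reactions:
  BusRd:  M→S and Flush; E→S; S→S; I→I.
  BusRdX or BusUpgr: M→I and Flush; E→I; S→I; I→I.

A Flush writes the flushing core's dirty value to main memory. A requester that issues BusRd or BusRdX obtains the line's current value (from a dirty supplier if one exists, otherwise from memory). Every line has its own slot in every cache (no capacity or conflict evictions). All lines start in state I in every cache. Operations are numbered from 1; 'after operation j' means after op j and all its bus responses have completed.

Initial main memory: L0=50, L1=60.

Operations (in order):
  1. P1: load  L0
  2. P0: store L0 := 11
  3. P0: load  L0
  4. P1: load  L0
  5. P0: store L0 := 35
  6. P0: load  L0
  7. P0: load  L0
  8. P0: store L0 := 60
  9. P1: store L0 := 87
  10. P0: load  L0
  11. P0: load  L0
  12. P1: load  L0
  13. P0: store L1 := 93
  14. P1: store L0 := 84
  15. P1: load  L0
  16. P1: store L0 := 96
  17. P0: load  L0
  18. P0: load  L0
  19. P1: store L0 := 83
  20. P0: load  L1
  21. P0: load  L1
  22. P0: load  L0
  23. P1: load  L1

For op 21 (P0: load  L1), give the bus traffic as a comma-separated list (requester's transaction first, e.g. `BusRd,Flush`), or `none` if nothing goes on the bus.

1. P1: load  L0  bus=[BusRd]  L0: P0=I P1=E  mem[L0]=50
2. P0: store L0 := 11  bus=[BusRdX]  L0: P0=M P1=I  mem[L0]=50
3. P0: load  L0  bus=[-]  L0: P0=M P1=I  mem[L0]=50
4. P1: load  L0  bus=[BusRd,Flush]  L0: P0=S P1=S  mem[L0]=11
5. P0: store L0 := 35  bus=[BusUpgr]  L0: P0=M P1=I  mem[L0]=11
6. P0: load  L0  bus=[-]  L0: P0=M P1=I  mem[L0]=11
7. P0: load  L0  bus=[-]  L0: P0=M P1=I  mem[L0]=11
8. P0: store L0 := 60  bus=[-]  L0: P0=M P1=I  mem[L0]=11
9. P1: store L0 := 87  bus=[BusRdX,Flush]  L0: P0=I P1=M  mem[L0]=60
10. P0: load  L0  bus=[BusRd,Flush]  L0: P0=S P1=S  mem[L0]=87
11. P0: load  L0  bus=[-]  L0: P0=S P1=S  mem[L0]=87
12. P1: load  L0  bus=[-]  L0: P0=S P1=S  mem[L0]=87
13. P0: store L1 := 93  bus=[BusRdX]  L1: P0=M P1=I  mem[L1]=60
14. P1: store L0 := 84  bus=[BusUpgr]  L0: P0=I P1=M  mem[L0]=87
15. P1: load  L0  bus=[-]  L0: P0=I P1=M  mem[L0]=87
16. P1: store L0 := 96  bus=[-]  L0: P0=I P1=M  mem[L0]=87
17. P0: load  L0  bus=[BusRd,Flush]  L0: P0=S P1=S  mem[L0]=96
18. P0: load  L0  bus=[-]  L0: P0=S P1=S  mem[L0]=96
19. P1: store L0 := 83  bus=[BusUpgr]  L0: P0=I P1=M  mem[L0]=96
20. P0: load  L1  bus=[-]  L1: P0=M P1=I  mem[L1]=60
21. P0: load  L1  bus=[-]  L1: P0=M P1=I  mem[L1]=60
22. P0: load  L0  bus=[BusRd,Flush]  L0: P0=S P1=S  mem[L0]=83
23. P1: load  L1  bus=[BusRd,Flush]  L1: P0=S P1=S  mem[L1]=93

bus = none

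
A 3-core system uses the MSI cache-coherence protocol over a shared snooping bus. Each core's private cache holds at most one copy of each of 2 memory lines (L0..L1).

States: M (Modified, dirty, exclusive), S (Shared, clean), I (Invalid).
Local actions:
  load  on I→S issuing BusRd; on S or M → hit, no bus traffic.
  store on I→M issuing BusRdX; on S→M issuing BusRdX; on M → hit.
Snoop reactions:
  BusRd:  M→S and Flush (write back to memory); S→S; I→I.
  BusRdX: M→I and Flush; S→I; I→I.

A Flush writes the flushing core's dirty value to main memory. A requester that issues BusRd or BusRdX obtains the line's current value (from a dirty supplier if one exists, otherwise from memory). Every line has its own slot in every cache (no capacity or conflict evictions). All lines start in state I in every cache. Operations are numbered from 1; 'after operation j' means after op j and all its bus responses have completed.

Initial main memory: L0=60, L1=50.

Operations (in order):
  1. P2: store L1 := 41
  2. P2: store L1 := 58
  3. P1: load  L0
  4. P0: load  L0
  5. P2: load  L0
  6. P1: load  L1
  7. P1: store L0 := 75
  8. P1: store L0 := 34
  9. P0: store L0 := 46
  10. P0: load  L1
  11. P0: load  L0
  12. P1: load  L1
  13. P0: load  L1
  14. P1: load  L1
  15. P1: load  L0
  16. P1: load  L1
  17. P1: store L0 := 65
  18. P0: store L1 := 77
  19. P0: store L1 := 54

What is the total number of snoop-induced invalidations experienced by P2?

1. P2: store L1 := 41  bus=[BusRdX]  L1: P0=I P1=I P2=M  mem[L1]=50
2. P2: store L1 := 58  bus=[-]  L1: P0=I P1=I P2=M  mem[L1]=50
3. P1: load  L0  bus=[BusRd]  L0: P0=I P1=S P2=I  mem[L0]=60
4. P0: load  L0  bus=[BusRd]  L0: P0=S P1=S P2=I  mem[L0]=60
5. P2: load  L0  bus=[BusRd]  L0: P0=S P1=S P2=S  mem[L0]=60
6. P1: load  L1  bus=[BusRd,Flush]  L1: P0=I P1=S P2=S  mem[L1]=58
7. P1: store L0 := 75  bus=[BusRdX]  L0: P0=I P1=M P2=I  mem[L0]=60
8. P1: store L0 := 34  bus=[-]  L0: P0=I P1=M P2=I  mem[L0]=60
9. P0: store L0 := 46  bus=[BusRdX,Flush]  L0: P0=M P1=I P2=I  mem[L0]=34
10. P0: load  L1  bus=[BusRd]  L1: P0=S P1=S P2=S  mem[L1]=58
11. P0: load  L0  bus=[-]  L0: P0=M P1=I P2=I  mem[L0]=34
12. P1: load  L1  bus=[-]  L1: P0=S P1=S P2=S  mem[L1]=58
13. P0: load  L1  bus=[-]  L1: P0=S P1=S P2=S  mem[L1]=58
14. P1: load  L1  bus=[-]  L1: P0=S P1=S P2=S  mem[L1]=58
15. P1: load  L0  bus=[BusRd,Flush]  L0: P0=S P1=S P2=I  mem[L0]=46
16. P1: load  L1  bus=[-]  L1: P0=S P1=S P2=S  mem[L1]=58
17. P1: store L0 := 65  bus=[BusRdX]  L0: P0=I P1=M P2=I  mem[L0]=46
18. P0: store L1 := 77  bus=[BusRdX]  L1: P0=M P1=I P2=I  mem[L1]=58
19. P0: store L1 := 54  bus=[-]  L1: P0=M P1=I P2=I  mem[L1]=58

invalidations = 2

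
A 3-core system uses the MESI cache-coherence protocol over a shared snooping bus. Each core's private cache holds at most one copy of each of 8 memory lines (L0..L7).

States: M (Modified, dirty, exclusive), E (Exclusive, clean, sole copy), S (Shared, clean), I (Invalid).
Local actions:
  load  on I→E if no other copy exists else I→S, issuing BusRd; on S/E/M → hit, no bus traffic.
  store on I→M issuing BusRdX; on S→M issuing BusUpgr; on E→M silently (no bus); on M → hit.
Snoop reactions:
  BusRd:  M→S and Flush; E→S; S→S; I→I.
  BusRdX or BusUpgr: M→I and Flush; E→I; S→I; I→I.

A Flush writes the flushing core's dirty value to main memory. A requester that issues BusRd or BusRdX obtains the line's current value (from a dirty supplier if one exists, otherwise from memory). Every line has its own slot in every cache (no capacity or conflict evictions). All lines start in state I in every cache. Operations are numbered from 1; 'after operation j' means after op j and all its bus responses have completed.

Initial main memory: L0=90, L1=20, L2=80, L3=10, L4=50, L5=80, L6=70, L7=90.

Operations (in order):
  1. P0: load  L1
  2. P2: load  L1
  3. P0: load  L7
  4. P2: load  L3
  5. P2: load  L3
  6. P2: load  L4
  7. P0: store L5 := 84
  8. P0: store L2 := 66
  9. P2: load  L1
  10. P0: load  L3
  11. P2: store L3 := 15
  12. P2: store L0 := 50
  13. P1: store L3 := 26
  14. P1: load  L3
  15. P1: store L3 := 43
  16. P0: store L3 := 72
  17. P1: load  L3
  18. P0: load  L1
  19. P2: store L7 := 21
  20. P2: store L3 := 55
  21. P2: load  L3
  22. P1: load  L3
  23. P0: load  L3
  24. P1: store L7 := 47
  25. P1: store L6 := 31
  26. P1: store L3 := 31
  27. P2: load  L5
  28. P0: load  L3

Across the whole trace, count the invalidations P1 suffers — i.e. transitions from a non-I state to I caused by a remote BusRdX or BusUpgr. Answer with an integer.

  op1 P0: load  L1 → E/I/I on L1; bus BusRd; mem=20
  op2 P2: load  L1 → S/I/S on L1; bus BusRd; mem=20
  op3 P0: load  L7 → E/I/I on L7; bus BusRd; mem=90
  op4 P2: load  L3 → I/I/E on L3; bus BusRd; mem=10
  op5 P2: load  L3 → I/I/E on L3; bus (none); mem=10
  op6 P2: load  L4 → I/I/E on L4; bus BusRd; mem=50
  op7 P0: store L5 := 84 → M/I/I on L5; bus BusRdX; mem=80
  op8 P0: store L2 := 66 → M/I/I on L2; bus BusRdX; mem=80
  op9 P2: load  L1 → S/I/S on L1; bus (none); mem=20
  op10 P0: load  L3 → S/I/S on L3; bus BusRd; mem=10
  op11 P2: store L3 := 15 → I/I/M on L3; bus BusUpgr; mem=10
  op12 P2: store L0 := 50 → I/I/M on L0; bus BusRdX; mem=90
  op13 P1: store L3 := 26 → I/M/I on L3; bus BusRdX Flush; mem=15
  op14 P1: load  L3 → I/M/I on L3; bus (none); mem=15
  op15 P1: store L3 := 43 → I/M/I on L3; bus (none); mem=15
  op16 P0: store L3 := 72 → M/I/I on L3; bus BusRdX Flush; mem=43
  op17 P1: load  L3 → S/S/I on L3; bus BusRd Flush; mem=72
  op18 P0: load  L1 → S/I/S on L1; bus (none); mem=20
  op19 P2: store L7 := 21 → I/I/M on L7; bus BusRdX; mem=90
  op20 P2: store L3 := 55 → I/I/M on L3; bus BusRdX; mem=72
  op21 P2: load  L3 → I/I/M on L3; bus (none); mem=72
  op22 P1: load  L3 → I/S/S on L3; bus BusRd Flush; mem=55
  op23 P0: load  L3 → S/S/S on L3; bus BusRd; mem=55
  op24 P1: store L7 := 47 → I/M/I on L7; bus BusRdX Flush; mem=21
  op25 P1: store L6 := 31 → I/M/I on L6; bus BusRdX; mem=70
  op26 P1: store L3 := 31 → I/M/I on L3; bus BusUpgr; mem=55
  op27 P2: load  L5 → S/I/S on L5; bus BusRd Flush; mem=84
  op28 P0: load  L3 → S/S/I on L3; bus BusRd Flush; mem=31

invalidations = 2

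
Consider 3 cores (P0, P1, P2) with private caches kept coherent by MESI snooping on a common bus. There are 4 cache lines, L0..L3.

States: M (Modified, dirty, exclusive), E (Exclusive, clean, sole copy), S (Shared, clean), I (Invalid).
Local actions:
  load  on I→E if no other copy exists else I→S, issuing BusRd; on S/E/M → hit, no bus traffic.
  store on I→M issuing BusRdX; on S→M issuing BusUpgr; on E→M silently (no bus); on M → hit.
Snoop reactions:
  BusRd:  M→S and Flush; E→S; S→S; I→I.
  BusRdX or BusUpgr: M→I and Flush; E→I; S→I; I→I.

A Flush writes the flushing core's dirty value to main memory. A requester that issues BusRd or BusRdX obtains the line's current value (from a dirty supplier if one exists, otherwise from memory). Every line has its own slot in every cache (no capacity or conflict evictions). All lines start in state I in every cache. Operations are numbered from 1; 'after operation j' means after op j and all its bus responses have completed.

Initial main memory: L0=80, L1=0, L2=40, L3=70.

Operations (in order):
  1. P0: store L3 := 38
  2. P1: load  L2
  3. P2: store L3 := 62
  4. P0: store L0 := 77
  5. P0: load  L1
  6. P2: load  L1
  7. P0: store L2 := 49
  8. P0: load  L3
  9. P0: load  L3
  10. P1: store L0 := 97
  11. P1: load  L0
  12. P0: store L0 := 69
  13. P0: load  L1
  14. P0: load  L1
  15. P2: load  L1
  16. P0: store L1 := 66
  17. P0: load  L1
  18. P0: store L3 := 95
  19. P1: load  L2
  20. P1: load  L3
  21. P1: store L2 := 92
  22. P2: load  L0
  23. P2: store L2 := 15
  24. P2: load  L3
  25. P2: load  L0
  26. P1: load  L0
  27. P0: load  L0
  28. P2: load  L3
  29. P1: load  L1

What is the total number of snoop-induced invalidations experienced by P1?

1. P0: store L3 := 38  bus=[BusRdX]  L3: P0=M P1=I P2=I  mem[L3]=70
2. P1: load  L2  bus=[BusRd]  L2: P0=I P1=E P2=I  mem[L2]=40
3. P2: store L3 := 62  bus=[BusRdX,Flush]  L3: P0=I P1=I P2=M  mem[L3]=38
4. P0: store L0 := 77  bus=[BusRdX]  L0: P0=M P1=I P2=I  mem[L0]=80
5. P0: load  L1  bus=[BusRd]  L1: P0=E P1=I P2=I  mem[L1]=0
6. P2: load  L1  bus=[BusRd]  L1: P0=S P1=I P2=S  mem[L1]=0
7. P0: store L2 := 49  bus=[BusRdX]  L2: P0=M P1=I P2=I  mem[L2]=40
8. P0: load  L3  bus=[BusRd,Flush]  L3: P0=S P1=I P2=S  mem[L3]=62
9. P0: load  L3  bus=[-]  L3: P0=S P1=I P2=S  mem[L3]=62
10. P1: store L0 := 97  bus=[BusRdX,Flush]  L0: P0=I P1=M P2=I  mem[L0]=77
11. P1: load  L0  bus=[-]  L0: P0=I P1=M P2=I  mem[L0]=77
12. P0: store L0 := 69  bus=[BusRdX,Flush]  L0: P0=M P1=I P2=I  mem[L0]=97
13. P0: load  L1  bus=[-]  L1: P0=S P1=I P2=S  mem[L1]=0
14. P0: load  L1  bus=[-]  L1: P0=S P1=I P2=S  mem[L1]=0
15. P2: load  L1  bus=[-]  L1: P0=S P1=I P2=S  mem[L1]=0
16. P0: store L1 := 66  bus=[BusUpgr]  L1: P0=M P1=I P2=I  mem[L1]=0
17. P0: load  L1  bus=[-]  L1: P0=M P1=I P2=I  mem[L1]=0
18. P0: store L3 := 95  bus=[BusUpgr]  L3: P0=M P1=I P2=I  mem[L3]=62
19. P1: load  L2  bus=[BusRd,Flush]  L2: P0=S P1=S P2=I  mem[L2]=49
20. P1: load  L3  bus=[BusRd,Flush]  L3: P0=S P1=S P2=I  mem[L3]=95
21. P1: store L2 := 92  bus=[BusUpgr]  L2: P0=I P1=M P2=I  mem[L2]=49
22. P2: load  L0  bus=[BusRd,Flush]  L0: P0=S P1=I P2=S  mem[L0]=69
23. P2: store L2 := 15  bus=[BusRdX,Flush]  L2: P0=I P1=I P2=M  mem[L2]=92
24. P2: load  L3  bus=[BusRd]  L3: P0=S P1=S P2=S  mem[L3]=95
25. P2: load  L0  bus=[-]  L0: P0=S P1=I P2=S  mem[L0]=69
26. P1: load  L0  bus=[BusRd]  L0: P0=S P1=S P2=S  mem[L0]=69
27. P0: load  L0  bus=[-]  L0: P0=S P1=S P2=S  mem[L0]=69
28. P2: load  L3  bus=[-]  L3: P0=S P1=S P2=S  mem[L3]=95
29. P1: load  L1  bus=[BusRd,Flush]  L1: P0=S P1=S P2=I  mem[L1]=66

invalidations = 3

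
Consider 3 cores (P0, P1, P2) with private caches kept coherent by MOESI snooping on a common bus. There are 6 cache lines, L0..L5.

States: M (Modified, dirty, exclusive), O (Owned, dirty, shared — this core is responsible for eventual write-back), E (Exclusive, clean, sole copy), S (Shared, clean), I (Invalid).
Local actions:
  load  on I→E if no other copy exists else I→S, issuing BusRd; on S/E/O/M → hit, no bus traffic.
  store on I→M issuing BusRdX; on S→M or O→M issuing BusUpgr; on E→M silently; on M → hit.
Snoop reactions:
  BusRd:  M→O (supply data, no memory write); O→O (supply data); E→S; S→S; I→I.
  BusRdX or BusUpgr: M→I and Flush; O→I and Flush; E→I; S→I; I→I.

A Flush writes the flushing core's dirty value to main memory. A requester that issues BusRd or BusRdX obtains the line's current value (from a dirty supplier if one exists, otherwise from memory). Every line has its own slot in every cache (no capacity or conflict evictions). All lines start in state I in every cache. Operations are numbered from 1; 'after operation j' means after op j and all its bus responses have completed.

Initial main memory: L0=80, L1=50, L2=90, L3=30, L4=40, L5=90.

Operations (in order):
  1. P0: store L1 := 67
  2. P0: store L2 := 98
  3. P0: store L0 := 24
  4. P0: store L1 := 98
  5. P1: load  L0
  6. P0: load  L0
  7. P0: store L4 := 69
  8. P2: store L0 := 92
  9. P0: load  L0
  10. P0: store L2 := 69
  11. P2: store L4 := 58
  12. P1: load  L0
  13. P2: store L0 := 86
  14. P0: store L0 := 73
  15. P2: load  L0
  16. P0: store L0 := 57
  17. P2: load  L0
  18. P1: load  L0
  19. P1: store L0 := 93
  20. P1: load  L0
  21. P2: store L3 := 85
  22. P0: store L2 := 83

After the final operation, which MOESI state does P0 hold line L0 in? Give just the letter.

[1] P0: store L1 := 67 | P0:M(67), P1:I, P2:I | bus: BusRdX
[2] P0: store L2 := 98 | P0:M(98), P1:I, P2:I | bus: BusRdX
[3] P0: store L0 := 24 | P0:M(24), P1:I, P2:I | bus: BusRdX
[4] P0: store L1 := 98 | P0:M(98), P1:I, P2:I | bus: none
[5] P1: load  L0 | P0:O(24), P1:S(24), P2:I | bus: BusRd
[6] P0: load  L0 | P0:O(24), P1:S(24), P2:I | bus: none
[7] P0: store L4 := 69 | P0:M(69), P1:I, P2:I | bus: BusRdX
[8] P2: store L0 := 92 | P0:I, P1:I, P2:M(92) | bus: BusRdX,Flush
[9] P0: load  L0 | P0:S(92), P1:I, P2:O(92) | bus: BusRd
[10] P0: store L2 := 69 | P0:M(69), P1:I, P2:I | bus: none
[11] P2: store L4 := 58 | P0:I, P1:I, P2:M(58) | bus: BusRdX,Flush
[12] P1: load  L0 | P0:S(92), P1:S(92), P2:O(92) | bus: BusRd
[13] P2: store L0 := 86 | P0:I, P1:I, P2:M(86) | bus: BusUpgr
[14] P0: store L0 := 73 | P0:M(73), P1:I, P2:I | bus: BusRdX,Flush
[15] P2: load  L0 | P0:O(73), P1:I, P2:S(73) | bus: BusRd
[16] P0: store L0 := 57 | P0:M(57), P1:I, P2:I | bus: BusUpgr
[17] P2: load  L0 | P0:O(57), P1:I, P2:S(57) | bus: BusRd
[18] P1: load  L0 | P0:O(57), P1:S(57), P2:S(57) | bus: BusRd
[19] P1: store L0 := 93 | P0:I, P1:M(93), P2:I | bus: BusUpgr,Flush
[20] P1: load  L0 | P0:I, P1:M(93), P2:I | bus: none
[21] P2: store L3 := 85 | P0:I, P1:I, P2:M(85) | bus: BusRdX
[22] P0: store L2 := 83 | P0:M(83), P1:I, P2:I | bus: none

state = I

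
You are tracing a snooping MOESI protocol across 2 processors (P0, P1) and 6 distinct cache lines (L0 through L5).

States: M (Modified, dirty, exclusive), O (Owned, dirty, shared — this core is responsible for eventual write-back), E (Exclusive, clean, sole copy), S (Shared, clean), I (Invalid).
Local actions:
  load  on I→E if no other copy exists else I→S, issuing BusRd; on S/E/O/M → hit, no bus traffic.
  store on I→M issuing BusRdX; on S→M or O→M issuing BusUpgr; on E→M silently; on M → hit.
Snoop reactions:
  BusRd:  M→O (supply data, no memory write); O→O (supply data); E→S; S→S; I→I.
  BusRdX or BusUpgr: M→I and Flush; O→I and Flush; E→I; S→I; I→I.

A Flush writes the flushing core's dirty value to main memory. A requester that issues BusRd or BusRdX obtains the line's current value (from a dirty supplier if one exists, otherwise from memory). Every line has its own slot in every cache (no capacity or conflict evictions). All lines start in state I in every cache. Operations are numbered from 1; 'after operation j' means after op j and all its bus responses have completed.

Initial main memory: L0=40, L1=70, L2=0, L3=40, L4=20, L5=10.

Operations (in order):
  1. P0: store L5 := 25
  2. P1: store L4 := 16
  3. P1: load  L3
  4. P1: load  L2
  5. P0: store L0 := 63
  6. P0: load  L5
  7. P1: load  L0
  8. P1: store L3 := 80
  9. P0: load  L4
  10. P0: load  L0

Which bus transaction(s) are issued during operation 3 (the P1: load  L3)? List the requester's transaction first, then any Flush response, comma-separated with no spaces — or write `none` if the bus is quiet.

bus = BusRd

1. P0: store L5 := 25  bus=[BusRdX]  L5: P0=M P1=I  mem[L5]=10
2. P1: store L4 := 16  bus=[BusRdX]  L4: P0=I P1=M  mem[L4]=20
3. P1: load  L3  bus=[BusRd]  L3: P0=I P1=E  mem[L3]=40
4. P1: load  L2  bus=[BusRd]  L2: P0=I P1=E  mem[L2]=0
5. P0: store L0 := 63  bus=[BusRdX]  L0: P0=M P1=I  mem[L0]=40
6. P0: load  L5  bus=[-]  L5: P0=M P1=I  mem[L5]=10
7. P1: load  L0  bus=[BusRd]  L0: P0=O P1=S  mem[L0]=40
8. P1: store L3 := 80  bus=[-]  L3: P0=I P1=M  mem[L3]=40
9. P0: load  L4  bus=[BusRd]  L4: P0=S P1=O  mem[L4]=20
10. P0: load  L0  bus=[-]  L0: P0=O P1=S  mem[L0]=40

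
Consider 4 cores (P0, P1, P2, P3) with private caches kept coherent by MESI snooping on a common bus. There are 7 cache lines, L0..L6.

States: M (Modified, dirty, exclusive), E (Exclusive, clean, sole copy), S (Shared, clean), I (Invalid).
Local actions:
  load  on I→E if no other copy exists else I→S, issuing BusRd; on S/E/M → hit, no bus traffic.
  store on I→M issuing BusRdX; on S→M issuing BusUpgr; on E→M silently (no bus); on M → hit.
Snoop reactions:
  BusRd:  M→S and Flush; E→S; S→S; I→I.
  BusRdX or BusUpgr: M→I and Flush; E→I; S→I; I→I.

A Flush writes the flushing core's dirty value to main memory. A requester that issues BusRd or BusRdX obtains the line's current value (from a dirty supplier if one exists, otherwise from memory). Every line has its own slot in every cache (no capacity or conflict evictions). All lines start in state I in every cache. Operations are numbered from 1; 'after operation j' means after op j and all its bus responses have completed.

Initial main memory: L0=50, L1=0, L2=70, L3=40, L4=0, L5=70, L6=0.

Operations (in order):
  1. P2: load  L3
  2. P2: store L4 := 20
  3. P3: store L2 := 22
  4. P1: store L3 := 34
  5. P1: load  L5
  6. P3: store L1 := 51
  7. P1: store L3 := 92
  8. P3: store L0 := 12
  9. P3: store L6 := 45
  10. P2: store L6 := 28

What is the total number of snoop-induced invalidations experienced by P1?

invalidations = 0

1. P2: load  L3  bus=[BusRd]  L3: P0=I P1=I P2=E P3=I  mem[L3]=40
2. P2: store L4 := 20  bus=[BusRdX]  L4: P0=I P1=I P2=M P3=I  mem[L4]=0
3. P3: store L2 := 22  bus=[BusRdX]  L2: P0=I P1=I P2=I P3=M  mem[L2]=70
4. P1: store L3 := 34  bus=[BusRdX]  L3: P0=I P1=M P2=I P3=I  mem[L3]=40
5. P1: load  L5  bus=[BusRd]  L5: P0=I P1=E P2=I P3=I  mem[L5]=70
6. P3: store L1 := 51  bus=[BusRdX]  L1: P0=I P1=I P2=I P3=M  mem[L1]=0
7. P1: store L3 := 92  bus=[-]  L3: P0=I P1=M P2=I P3=I  mem[L3]=40
8. P3: store L0 := 12  bus=[BusRdX]  L0: P0=I P1=I P2=I P3=M  mem[L0]=50
9. P3: store L6 := 45  bus=[BusRdX]  L6: P0=I P1=I P2=I P3=M  mem[L6]=0
10. P2: store L6 := 28  bus=[BusRdX,Flush]  L6: P0=I P1=I P2=M P3=I  mem[L6]=45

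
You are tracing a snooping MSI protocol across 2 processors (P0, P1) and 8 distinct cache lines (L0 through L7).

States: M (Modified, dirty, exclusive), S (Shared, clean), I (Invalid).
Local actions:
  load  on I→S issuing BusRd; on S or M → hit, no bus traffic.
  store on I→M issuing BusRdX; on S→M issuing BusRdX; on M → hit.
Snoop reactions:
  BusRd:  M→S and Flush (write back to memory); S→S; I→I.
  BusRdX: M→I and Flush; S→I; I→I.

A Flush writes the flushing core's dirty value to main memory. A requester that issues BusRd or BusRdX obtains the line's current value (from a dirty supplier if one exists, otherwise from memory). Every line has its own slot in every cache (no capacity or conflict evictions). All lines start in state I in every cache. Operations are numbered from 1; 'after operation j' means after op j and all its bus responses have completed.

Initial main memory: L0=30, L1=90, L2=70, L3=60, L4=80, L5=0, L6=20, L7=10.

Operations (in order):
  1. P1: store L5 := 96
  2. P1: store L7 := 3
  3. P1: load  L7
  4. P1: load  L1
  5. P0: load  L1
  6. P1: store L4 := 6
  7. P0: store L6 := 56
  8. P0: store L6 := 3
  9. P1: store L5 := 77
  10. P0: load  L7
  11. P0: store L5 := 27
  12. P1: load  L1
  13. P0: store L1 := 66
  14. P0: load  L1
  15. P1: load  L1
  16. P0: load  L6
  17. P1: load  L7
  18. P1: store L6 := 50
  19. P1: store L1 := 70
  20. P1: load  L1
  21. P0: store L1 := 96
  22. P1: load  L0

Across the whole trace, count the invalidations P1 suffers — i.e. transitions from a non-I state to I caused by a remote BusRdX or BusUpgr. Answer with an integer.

[1] P1: store L5 := 96 | P0:I, P1:M(96) | bus: BusRdX
[2] P1: store L7 := 3 | P0:I, P1:M(3) | bus: BusRdX
[3] P1: load  L7 | P0:I, P1:M(3) | bus: none
[4] P1: load  L1 | P0:I, P1:S(90) | bus: BusRd
[5] P0: load  L1 | P0:S(90), P1:S(90) | bus: BusRd
[6] P1: store L4 := 6 | P0:I, P1:M(6) | bus: BusRdX
[7] P0: store L6 := 56 | P0:M(56), P1:I | bus: BusRdX
[8] P0: store L6 := 3 | P0:M(3), P1:I | bus: none
[9] P1: store L5 := 77 | P0:I, P1:M(77) | bus: none
[10] P0: load  L7 | P0:S(3), P1:S(3) | bus: BusRd,Flush
[11] P0: store L5 := 27 | P0:M(27), P1:I | bus: BusRdX,Flush
[12] P1: load  L1 | P0:S(90), P1:S(90) | bus: none
[13] P0: store L1 := 66 | P0:M(66), P1:I | bus: BusRdX
[14] P0: load  L1 | P0:M(66), P1:I | bus: none
[15] P1: load  L1 | P0:S(66), P1:S(66) | bus: BusRd,Flush
[16] P0: load  L6 | P0:M(3), P1:I | bus: none
[17] P1: load  L7 | P0:S(3), P1:S(3) | bus: none
[18] P1: store L6 := 50 | P0:I, P1:M(50) | bus: BusRdX,Flush
[19] P1: store L1 := 70 | P0:I, P1:M(70) | bus: BusRdX
[20] P1: load  L1 | P0:I, P1:M(70) | bus: none
[21] P0: store L1 := 96 | P0:M(96), P1:I | bus: BusRdX,Flush
[22] P1: load  L0 | P0:I, P1:S(30) | bus: BusRd

invalidations = 3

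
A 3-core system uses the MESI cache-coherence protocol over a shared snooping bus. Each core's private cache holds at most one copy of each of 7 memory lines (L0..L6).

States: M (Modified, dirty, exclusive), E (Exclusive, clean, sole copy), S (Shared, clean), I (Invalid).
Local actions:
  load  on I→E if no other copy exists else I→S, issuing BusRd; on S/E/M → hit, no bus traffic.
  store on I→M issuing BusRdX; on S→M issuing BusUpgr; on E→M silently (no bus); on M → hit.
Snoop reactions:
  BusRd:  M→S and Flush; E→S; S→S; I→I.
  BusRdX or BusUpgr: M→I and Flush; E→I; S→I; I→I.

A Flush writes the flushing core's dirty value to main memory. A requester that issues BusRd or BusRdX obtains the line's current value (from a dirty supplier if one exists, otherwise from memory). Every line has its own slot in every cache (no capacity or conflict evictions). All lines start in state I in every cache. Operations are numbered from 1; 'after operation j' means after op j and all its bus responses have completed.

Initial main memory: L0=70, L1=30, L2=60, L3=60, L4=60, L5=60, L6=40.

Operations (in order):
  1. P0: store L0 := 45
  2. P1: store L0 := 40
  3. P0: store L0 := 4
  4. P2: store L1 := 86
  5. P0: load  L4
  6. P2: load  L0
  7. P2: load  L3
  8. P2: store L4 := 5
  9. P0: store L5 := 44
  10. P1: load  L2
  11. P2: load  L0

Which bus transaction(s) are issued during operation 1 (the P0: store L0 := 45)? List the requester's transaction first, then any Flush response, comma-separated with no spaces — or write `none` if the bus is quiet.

  op1 P0: store L0 := 45 → M/I/I on L0; bus BusRdX; mem=70
  op2 P1: store L0 := 40 → I/M/I on L0; bus BusRdX Flush; mem=45
  op3 P0: store L0 := 4 → M/I/I on L0; bus BusRdX Flush; mem=40
  op4 P2: store L1 := 86 → I/I/M on L1; bus BusRdX; mem=30
  op5 P0: load  L4 → E/I/I on L4; bus BusRd; mem=60
  op6 P2: load  L0 → S/I/S on L0; bus BusRd Flush; mem=4
  op7 P2: load  L3 → I/I/E on L3; bus BusRd; mem=60
  op8 P2: store L4 := 5 → I/I/M on L4; bus BusRdX; mem=60
  op9 P0: store L5 := 44 → M/I/I on L5; bus BusRdX; mem=60
  op10 P1: load  L2 → I/E/I on L2; bus BusRd; mem=60
  op11 P2: load  L0 → S/I/S on L0; bus (none); mem=4

bus = BusRdX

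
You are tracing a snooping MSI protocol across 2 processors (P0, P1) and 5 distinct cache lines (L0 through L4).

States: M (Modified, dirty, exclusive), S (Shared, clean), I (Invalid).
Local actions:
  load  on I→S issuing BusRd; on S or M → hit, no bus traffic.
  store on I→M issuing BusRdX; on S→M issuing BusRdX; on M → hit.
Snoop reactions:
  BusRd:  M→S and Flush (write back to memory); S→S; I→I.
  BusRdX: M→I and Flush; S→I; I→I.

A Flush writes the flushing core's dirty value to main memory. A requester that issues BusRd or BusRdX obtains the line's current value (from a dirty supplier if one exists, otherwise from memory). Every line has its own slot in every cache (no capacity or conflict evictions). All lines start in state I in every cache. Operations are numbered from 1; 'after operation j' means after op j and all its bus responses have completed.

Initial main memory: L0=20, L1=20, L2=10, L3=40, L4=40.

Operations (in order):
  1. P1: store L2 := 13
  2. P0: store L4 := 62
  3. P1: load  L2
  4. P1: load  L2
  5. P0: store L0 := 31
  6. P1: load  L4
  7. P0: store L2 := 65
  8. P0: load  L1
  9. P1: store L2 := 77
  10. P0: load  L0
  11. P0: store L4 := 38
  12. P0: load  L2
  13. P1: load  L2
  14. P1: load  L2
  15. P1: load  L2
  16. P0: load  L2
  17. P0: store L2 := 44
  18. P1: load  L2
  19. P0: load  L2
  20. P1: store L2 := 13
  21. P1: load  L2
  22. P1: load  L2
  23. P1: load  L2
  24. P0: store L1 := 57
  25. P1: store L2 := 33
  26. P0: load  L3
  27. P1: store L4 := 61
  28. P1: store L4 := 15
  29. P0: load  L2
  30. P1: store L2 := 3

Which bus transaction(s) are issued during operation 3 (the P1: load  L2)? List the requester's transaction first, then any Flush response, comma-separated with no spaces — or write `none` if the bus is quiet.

step 1: P1: store L2 := 13  ⟶  IM  (L2)  txn=BusRdX  M[L2]=10
step 2: P0: store L4 := 62  ⟶  MI  (L4)  txn=BusRdX  M[L4]=40
step 3: P1: load  L2  ⟶  IM  (L2)  txn=∅  M[L2]=10
step 4: P1: load  L2  ⟶  IM  (L2)  txn=∅  M[L2]=10
step 5: P0: store L0 := 31  ⟶  MI  (L0)  txn=BusRdX  M[L0]=20
step 6: P1: load  L4  ⟶  SS  (L4)  txn=BusRd+Flush  M[L4]=62
step 7: P0: store L2 := 65  ⟶  MI  (L2)  txn=BusRdX+Flush  M[L2]=13
step 8: P0: load  L1  ⟶  SI  (L1)  txn=BusRd  M[L1]=20
step 9: P1: store L2 := 77  ⟶  IM  (L2)  txn=BusRdX+Flush  M[L2]=65
step 10: P0: load  L0  ⟶  MI  (L0)  txn=∅  M[L0]=20
step 11: P0: store L4 := 38  ⟶  MI  (L4)  txn=BusRdX  M[L4]=62
step 12: P0: load  L2  ⟶  SS  (L2)  txn=BusRd+Flush  M[L2]=77
step 13: P1: load  L2  ⟶  SS  (L2)  txn=∅  M[L2]=77
step 14: P1: load  L2  ⟶  SS  (L2)  txn=∅  M[L2]=77
step 15: P1: load  L2  ⟶  SS  (L2)  txn=∅  M[L2]=77
step 16: P0: load  L2  ⟶  SS  (L2)  txn=∅  M[L2]=77
step 17: P0: store L2 := 44  ⟶  MI  (L2)  txn=BusRdX  M[L2]=77
step 18: P1: load  L2  ⟶  SS  (L2)  txn=BusRd+Flush  M[L2]=44
step 19: P0: load  L2  ⟶  SS  (L2)  txn=∅  M[L2]=44
step 20: P1: store L2 := 13  ⟶  IM  (L2)  txn=BusRdX  M[L2]=44
step 21: P1: load  L2  ⟶  IM  (L2)  txn=∅  M[L2]=44
step 22: P1: load  L2  ⟶  IM  (L2)  txn=∅  M[L2]=44
step 23: P1: load  L2  ⟶  IM  (L2)  txn=∅  M[L2]=44
step 24: P0: store L1 := 57  ⟶  MI  (L1)  txn=BusRdX  M[L1]=20
step 25: P1: store L2 := 33  ⟶  IM  (L2)  txn=∅  M[L2]=44
step 26: P0: load  L3  ⟶  SI  (L3)  txn=BusRd  M[L3]=40
step 27: P1: store L4 := 61  ⟶  IM  (L4)  txn=BusRdX+Flush  M[L4]=38
step 28: P1: store L4 := 15  ⟶  IM  (L4)  txn=∅  M[L4]=38
step 29: P0: load  L2  ⟶  SS  (L2)  txn=BusRd+Flush  M[L2]=33
step 30: P1: store L2 := 3  ⟶  IM  (L2)  txn=BusRdX  M[L2]=33

bus = none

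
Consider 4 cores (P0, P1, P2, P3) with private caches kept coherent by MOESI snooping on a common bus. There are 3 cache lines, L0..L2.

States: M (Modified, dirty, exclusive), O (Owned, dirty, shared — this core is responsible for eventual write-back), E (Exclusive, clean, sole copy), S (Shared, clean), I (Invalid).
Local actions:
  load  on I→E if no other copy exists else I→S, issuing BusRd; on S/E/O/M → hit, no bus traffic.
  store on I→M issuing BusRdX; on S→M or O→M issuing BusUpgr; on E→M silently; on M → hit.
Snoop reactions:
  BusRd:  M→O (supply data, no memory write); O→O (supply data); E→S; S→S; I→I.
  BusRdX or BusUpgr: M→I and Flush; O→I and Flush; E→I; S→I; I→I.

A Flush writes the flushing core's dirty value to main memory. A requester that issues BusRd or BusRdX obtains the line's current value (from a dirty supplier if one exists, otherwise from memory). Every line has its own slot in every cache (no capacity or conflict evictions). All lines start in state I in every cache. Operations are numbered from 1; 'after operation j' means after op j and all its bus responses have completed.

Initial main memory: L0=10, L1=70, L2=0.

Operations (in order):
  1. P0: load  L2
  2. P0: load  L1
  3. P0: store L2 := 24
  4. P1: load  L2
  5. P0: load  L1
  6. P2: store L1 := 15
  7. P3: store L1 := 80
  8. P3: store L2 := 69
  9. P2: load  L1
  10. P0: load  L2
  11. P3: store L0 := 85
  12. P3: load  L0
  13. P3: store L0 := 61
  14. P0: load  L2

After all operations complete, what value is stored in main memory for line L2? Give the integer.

1. P0: load  L2  bus=[BusRd]  L2: P0=E P1=I P2=I P3=I  mem[L2]=0
2. P0: load  L1  bus=[BusRd]  L1: P0=E P1=I P2=I P3=I  mem[L1]=70
3. P0: store L2 := 24  bus=[-]  L2: P0=M P1=I P2=I P3=I  mem[L2]=0
4. P1: load  L2  bus=[BusRd]  L2: P0=O P1=S P2=I P3=I  mem[L2]=0
5. P0: load  L1  bus=[-]  L1: P0=E P1=I P2=I P3=I  mem[L1]=70
6. P2: store L1 := 15  bus=[BusRdX]  L1: P0=I P1=I P2=M P3=I  mem[L1]=70
7. P3: store L1 := 80  bus=[BusRdX,Flush]  L1: P0=I P1=I P2=I P3=M  mem[L1]=15
8. P3: store L2 := 69  bus=[BusRdX,Flush]  L2: P0=I P1=I P2=I P3=M  mem[L2]=24
9. P2: load  L1  bus=[BusRd]  L1: P0=I P1=I P2=S P3=O  mem[L1]=15
10. P0: load  L2  bus=[BusRd]  L2: P0=S P1=I P2=I P3=O  mem[L2]=24
11. P3: store L0 := 85  bus=[BusRdX]  L0: P0=I P1=I P2=I P3=M  mem[L0]=10
12. P3: load  L0  bus=[-]  L0: P0=I P1=I P2=I P3=M  mem[L0]=10
13. P3: store L0 := 61  bus=[-]  L0: P0=I P1=I P2=I P3=M  mem[L0]=10
14. P0: load  L2  bus=[-]  L2: P0=S P1=I P2=I P3=O  mem[L2]=24

memory[L2] = 24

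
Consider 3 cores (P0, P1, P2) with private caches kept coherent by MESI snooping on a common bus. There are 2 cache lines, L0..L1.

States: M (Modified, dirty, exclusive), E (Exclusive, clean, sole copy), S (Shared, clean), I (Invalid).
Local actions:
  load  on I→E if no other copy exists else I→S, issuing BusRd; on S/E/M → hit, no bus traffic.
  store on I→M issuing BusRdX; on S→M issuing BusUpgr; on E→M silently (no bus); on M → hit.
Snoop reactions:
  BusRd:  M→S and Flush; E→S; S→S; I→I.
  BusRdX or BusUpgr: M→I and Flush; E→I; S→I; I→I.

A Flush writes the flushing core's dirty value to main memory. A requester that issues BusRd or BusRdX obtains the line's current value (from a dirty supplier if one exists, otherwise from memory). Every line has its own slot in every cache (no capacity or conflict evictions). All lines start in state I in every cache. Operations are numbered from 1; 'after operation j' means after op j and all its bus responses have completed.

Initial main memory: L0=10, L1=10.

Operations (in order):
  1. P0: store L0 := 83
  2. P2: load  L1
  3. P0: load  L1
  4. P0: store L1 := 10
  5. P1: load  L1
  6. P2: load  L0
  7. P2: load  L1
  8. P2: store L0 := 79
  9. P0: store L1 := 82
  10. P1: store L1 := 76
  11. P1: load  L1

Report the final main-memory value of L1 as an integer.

memory[L1] = 82

  op1 P0: store L0 := 83 → M/I/I on L0; bus BusRdX; mem=10
  op2 P2: load  L1 → I/I/E on L1; bus BusRd; mem=10
  op3 P0: load  L1 → S/I/S on L1; bus BusRd; mem=10
  op4 P0: store L1 := 10 → M/I/I on L1; bus BusUpgr; mem=10
  op5 P1: load  L1 → S/S/I on L1; bus BusRd Flush; mem=10
  op6 P2: load  L0 → S/I/S on L0; bus BusRd Flush; mem=83
  op7 P2: load  L1 → S/S/S on L1; bus BusRd; mem=10
  op8 P2: store L0 := 79 → I/I/M on L0; bus BusUpgr; mem=83
  op9 P0: store L1 := 82 → M/I/I on L1; bus BusUpgr; mem=10
  op10 P1: store L1 := 76 → I/M/I on L1; bus BusRdX Flush; mem=82
  op11 P1: load  L1 → I/M/I on L1; bus (none); mem=82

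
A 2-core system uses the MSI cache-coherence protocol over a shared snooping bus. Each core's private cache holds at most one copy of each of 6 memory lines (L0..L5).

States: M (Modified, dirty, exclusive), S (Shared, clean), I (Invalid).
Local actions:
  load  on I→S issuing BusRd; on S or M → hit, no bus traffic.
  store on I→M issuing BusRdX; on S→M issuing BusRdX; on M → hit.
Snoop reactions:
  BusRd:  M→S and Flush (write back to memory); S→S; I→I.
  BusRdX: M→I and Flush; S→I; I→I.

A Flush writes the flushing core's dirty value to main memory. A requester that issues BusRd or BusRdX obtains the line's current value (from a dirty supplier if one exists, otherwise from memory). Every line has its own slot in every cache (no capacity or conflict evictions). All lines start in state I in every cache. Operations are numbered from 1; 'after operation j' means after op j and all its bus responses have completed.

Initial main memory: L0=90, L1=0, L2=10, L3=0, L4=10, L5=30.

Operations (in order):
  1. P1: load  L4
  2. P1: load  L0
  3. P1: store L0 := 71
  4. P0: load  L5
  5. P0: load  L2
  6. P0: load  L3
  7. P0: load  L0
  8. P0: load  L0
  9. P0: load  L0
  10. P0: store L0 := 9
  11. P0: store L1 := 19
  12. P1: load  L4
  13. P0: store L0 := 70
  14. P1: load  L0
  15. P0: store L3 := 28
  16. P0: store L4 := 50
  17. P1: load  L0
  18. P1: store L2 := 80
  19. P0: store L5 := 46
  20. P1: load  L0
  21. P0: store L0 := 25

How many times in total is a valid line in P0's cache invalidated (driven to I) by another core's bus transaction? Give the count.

invalidations = 1

  op1 P1: load  L4 → I/S on L4; bus BusRd; mem=10
  op2 P1: load  L0 → I/S on L0; bus BusRd; mem=90
  op3 P1: store L0 := 71 → I/M on L0; bus BusRdX; mem=90
  op4 P0: load  L5 → S/I on L5; bus BusRd; mem=30
  op5 P0: load  L2 → S/I on L2; bus BusRd; mem=10
  op6 P0: load  L3 → S/I on L3; bus BusRd; mem=0
  op7 P0: load  L0 → S/S on L0; bus BusRd Flush; mem=71
  op8 P0: load  L0 → S/S on L0; bus (none); mem=71
  op9 P0: load  L0 → S/S on L0; bus (none); mem=71
  op10 P0: store L0 := 9 → M/I on L0; bus BusRdX; mem=71
  op11 P0: store L1 := 19 → M/I on L1; bus BusRdX; mem=0
  op12 P1: load  L4 → I/S on L4; bus (none); mem=10
  op13 P0: store L0 := 70 → M/I on L0; bus (none); mem=71
  op14 P1: load  L0 → S/S on L0; bus BusRd Flush; mem=70
  op15 P0: store L3 := 28 → M/I on L3; bus BusRdX; mem=0
  op16 P0: store L4 := 50 → M/I on L4; bus BusRdX; mem=10
  op17 P1: load  L0 → S/S on L0; bus (none); mem=70
  op18 P1: store L2 := 80 → I/M on L2; bus BusRdX; mem=10
  op19 P0: store L5 := 46 → M/I on L5; bus BusRdX; mem=30
  op20 P1: load  L0 → S/S on L0; bus (none); mem=70
  op21 P0: store L0 := 25 → M/I on L0; bus BusRdX; mem=70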